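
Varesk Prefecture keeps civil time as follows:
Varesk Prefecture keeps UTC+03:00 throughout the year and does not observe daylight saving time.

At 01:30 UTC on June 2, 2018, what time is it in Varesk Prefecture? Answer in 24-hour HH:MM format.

Varesk Prefecture has no daylight saving, so its offset is UTC+03:00 year-round.
01:30 UTC + 3h = 04:30 local.

04:30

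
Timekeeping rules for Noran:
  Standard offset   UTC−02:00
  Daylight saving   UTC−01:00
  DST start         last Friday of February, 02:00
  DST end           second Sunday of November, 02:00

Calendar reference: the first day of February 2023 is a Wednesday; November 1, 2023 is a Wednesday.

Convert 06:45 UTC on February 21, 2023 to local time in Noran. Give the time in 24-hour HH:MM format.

04:45

1 February 2023 is a Wednesday, so Fridays fall on 3, 10, 17, 24; the last is February 24.
1 November 2023 is a Wednesday, so the first Sunday is November 5 and the second is November 12.
At the standard offset (UTC−02:00), 06:45 UTC − 2h = 04:45 Noran standard time.
The standard-time date in Noran, February 21, 2023, does not fall between 24 February and 12 November, so daylight saving is not in effect and Noran is at UTC−02:00.
06:45 UTC − 2h = 04:45 local.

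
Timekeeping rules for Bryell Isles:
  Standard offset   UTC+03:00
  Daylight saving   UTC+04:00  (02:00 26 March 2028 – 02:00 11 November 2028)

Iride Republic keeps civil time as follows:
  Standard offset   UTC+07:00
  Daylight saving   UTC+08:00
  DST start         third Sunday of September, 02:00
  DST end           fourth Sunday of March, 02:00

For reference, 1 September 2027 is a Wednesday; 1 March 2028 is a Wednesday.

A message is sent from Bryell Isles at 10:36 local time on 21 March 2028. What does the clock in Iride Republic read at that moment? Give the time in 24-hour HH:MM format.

21 March 2028 is outside the daylight-saving period (26 March – 11 November), so Bryell Isles is on standard time, UTC+03:00.
10:36 Bryell Isles − 3h = 07:36 UTC.
1 September 2027 is a Wednesday, so the first Sunday is September 5 and the third is September 19.
1 March 2028 is a Wednesday, so the first Sunday is March 5 and the fourth is March 26.
At the standard offset (UTC+07:00), 07:36 UTC + 7h = 14:36 Iride Republic standard time.
The standard-time date in Iride Republic, 21 March 2028, lies within the daylight-saving period (19 September 2027 – 26 March 2028), so Iride Republic is on daylight time, UTC+08:00.
07:36 UTC + 8h = 15:36 Iride Republic.

15:36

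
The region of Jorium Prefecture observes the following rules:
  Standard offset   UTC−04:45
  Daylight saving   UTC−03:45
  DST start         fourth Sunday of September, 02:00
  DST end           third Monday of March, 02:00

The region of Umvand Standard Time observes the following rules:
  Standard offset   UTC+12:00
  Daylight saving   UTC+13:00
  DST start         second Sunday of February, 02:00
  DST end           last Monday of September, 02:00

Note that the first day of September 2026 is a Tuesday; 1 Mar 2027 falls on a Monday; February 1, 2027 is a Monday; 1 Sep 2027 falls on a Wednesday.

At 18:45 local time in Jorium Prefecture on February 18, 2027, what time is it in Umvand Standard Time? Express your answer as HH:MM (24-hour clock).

1 September 2026 is a Tuesday, so the first Sunday is September 6 and the fourth is September 27.
1 March 2027 is a Monday, so the first Monday is March 1 and the third is March 15.
February 18, 2027 falls between 27 September 2026 and 15 March 2027, so daylight saving is in effect and Jorium Prefecture is at UTC−03:45.
18:45 Jorium Prefecture + 3h45m = 22:30 UTC.
1 February 2027 is a Monday, so the first Sunday is February 7 and the second is February 14.
1 September 2027 is a Wednesday, so Mondays fall on 6, 13, 20, 27; the last is September 27.
At the standard offset (UTC+12:00), 22:30 UTC + 12h = 10:30 Umvand Standard Time standard time (rolling into the next day, 19 February 2027).
The standard-time date in Umvand Standard Time, February 19, 2027, lies within the daylight-saving period (14 February – 27 September), so Umvand Standard Time is on daylight time, UTC+13:00.
22:30 UTC + 13h = 11:30 Umvand Standard Time (rolling into the next day, 19 February 2027).

11:30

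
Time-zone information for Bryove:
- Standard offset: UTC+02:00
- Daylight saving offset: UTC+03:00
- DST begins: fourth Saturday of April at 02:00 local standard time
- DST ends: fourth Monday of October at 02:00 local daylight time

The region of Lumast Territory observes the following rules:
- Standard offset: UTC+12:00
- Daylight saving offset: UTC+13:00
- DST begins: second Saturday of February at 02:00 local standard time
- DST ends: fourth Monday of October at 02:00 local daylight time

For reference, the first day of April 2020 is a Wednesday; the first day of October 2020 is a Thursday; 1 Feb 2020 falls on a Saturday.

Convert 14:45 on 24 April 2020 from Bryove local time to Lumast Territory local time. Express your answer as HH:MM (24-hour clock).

01:45

1 April 2020 is a Wednesday, so the first Saturday is April 4 and the fourth is April 25.
1 October 2020 is a Thursday, so the first Monday is October 5 and the fourth is October 26.
24 April 2020 does not fall between 25 April and 26 October, so daylight saving is not in effect and Bryove is at UTC+02:00.
14:45 Bryove − 2h = 12:45 UTC.
1 February 2020 is a Saturday, so the first Saturday is February 1 and the second is February 8.
1 October 2020 is a Thursday, so the first Monday is October 5 and the fourth is October 26.
At the standard offset (UTC+12:00), 12:45 UTC + 12h = 00:45 Lumast Territory standard time (rolling into the next day, 25 April 2020).
The standard-time date in Lumast Territory, 25 April 2020, falls between 8 February and 26 October, so daylight saving is in effect and Lumast Territory is at UTC+13:00.
12:45 UTC + 13h = 01:45 Lumast Territory (rolling into the next day, 25 April 2020).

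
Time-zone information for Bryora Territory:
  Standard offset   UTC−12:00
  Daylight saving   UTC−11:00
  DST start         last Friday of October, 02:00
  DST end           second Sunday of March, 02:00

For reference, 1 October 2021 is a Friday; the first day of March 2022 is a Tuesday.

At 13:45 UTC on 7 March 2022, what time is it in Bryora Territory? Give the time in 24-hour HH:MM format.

02:45

1 October 2021 is a Friday, so Fridays fall on 1, 8, 15, 22, 29; the last is October 29.
1 March 2022 is a Tuesday, so the first Sunday is March 6 and the second is March 13.
At the standard offset (UTC−12:00), 13:45 UTC − 12h = 01:45 Bryora Territory standard time.
The standard-time date in Bryora Territory, 7 March 2022, lies within the daylight-saving period (29 October 2021 – 13 March 2022), so Bryora Territory is on daylight time, UTC−11:00.
13:45 UTC − 11h = 02:45 local.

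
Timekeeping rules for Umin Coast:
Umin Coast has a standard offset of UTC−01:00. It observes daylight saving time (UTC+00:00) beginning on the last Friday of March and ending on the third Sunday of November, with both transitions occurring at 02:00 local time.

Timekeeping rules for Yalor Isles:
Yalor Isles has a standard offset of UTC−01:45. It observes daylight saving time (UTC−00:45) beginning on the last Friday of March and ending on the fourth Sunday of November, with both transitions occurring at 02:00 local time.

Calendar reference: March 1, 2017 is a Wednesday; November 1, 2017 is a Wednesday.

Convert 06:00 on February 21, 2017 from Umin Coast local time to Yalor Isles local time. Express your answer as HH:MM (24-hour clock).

05:15

1 March 2017 is a Wednesday, so Fridays fall on 3, 10, 17, 24, 31; the last is March 31.
1 November 2017 is a Wednesday, so the first Sunday is November 5 and the third is November 19.
Daylight saving runs 31 March – 19 November; February 21, 2017 is outside that window, so Umin Coast is on standard time at UTC−01:00.
06:00 Umin Coast + 1h = 07:00 UTC.
1 March 2017 is a Wednesday, so Fridays fall on 3, 10, 17, 24, 31; the last is March 31.
1 November 2017 is a Wednesday, so the first Sunday is November 5 and the fourth is November 26.
At the standard offset (UTC−01:45), 07:00 UTC − 1h45m = 05:15 Yalor Isles standard time.
The standard-time date in Yalor Isles, February 21, 2017, does not fall between 31 March and 26 November, so daylight saving is not in effect and Yalor Isles is at UTC−01:45.
07:00 UTC − 1h45m = 05:15 Yalor Isles.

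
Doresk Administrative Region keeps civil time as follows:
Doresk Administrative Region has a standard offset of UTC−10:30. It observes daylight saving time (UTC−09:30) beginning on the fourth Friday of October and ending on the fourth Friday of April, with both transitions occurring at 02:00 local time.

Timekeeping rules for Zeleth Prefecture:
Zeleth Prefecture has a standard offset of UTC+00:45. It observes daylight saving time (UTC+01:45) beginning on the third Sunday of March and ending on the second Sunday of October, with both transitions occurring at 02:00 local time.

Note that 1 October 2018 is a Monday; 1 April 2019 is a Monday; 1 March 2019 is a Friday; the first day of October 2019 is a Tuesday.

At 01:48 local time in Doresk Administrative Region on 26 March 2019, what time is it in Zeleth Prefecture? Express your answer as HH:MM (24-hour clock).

13:03

1 October 2018 is a Monday, so the first Friday is October 5 and the fourth is October 26.
1 April 2019 is a Monday, so the first Friday is April 5 and the fourth is April 26.
Daylight saving runs 26 October 2018 – 26 April 2019; 26 March 2019 is inside that window, so Doresk Administrative Region is at UTC−09:30.
01:48 Doresk Administrative Region + 9h30m = 11:18 UTC.
1 March 2019 is a Friday, so the first Sunday is March 3 and the third is March 17.
1 October 2019 is a Tuesday, so the first Sunday is October 6 and the second is October 13.
At the standard offset (UTC+00:45), 11:18 UTC + 0h45m = 12:03 Zeleth Prefecture standard time.
Daylight saving runs 17 March – 13 October; the standard-time date in Zeleth Prefecture, 26 March 2019, is inside that window, so Zeleth Prefecture is at UTC+01:45.
11:18 UTC + 1h45m = 13:03 Zeleth Prefecture.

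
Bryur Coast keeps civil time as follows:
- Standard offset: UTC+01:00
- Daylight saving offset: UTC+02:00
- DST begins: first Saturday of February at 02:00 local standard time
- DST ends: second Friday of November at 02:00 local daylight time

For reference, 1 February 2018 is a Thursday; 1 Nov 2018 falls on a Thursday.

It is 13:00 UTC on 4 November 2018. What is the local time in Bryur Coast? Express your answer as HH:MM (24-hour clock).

1 February 2018 is a Thursday, so the first Saturday is February 3.
1 November 2018 is a Thursday, so the first Friday is November 2 and the second is November 9.
At the standard offset (UTC+01:00), 13:00 UTC + 1h = 14:00 Bryur Coast standard time.
The standard-time date in Bryur Coast, 4 November 2018, lies within the daylight-saving period (3 February – 9 November), so Bryur Coast is on daylight time, UTC+02:00.
13:00 UTC + 2h = 15:00 local.

15:00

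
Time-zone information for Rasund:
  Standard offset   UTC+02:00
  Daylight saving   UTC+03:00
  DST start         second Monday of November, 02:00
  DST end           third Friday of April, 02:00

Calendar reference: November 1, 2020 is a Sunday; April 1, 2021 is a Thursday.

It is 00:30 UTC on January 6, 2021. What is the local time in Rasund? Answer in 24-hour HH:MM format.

03:30

1 November 2020 is a Sunday, so the first Monday is November 2 and the second is November 9.
1 April 2021 is a Thursday, so the first Friday is April 2 and the third is April 16.
At the standard offset (UTC+02:00), 00:30 UTC + 2h = 02:30 Rasund standard time.
The standard-time date in Rasund, January 6, 2021, falls between 9 November 2020 and 16 April 2021, so daylight saving is in effect and Rasund is at UTC+03:00.
00:30 UTC + 3h = 03:30 local.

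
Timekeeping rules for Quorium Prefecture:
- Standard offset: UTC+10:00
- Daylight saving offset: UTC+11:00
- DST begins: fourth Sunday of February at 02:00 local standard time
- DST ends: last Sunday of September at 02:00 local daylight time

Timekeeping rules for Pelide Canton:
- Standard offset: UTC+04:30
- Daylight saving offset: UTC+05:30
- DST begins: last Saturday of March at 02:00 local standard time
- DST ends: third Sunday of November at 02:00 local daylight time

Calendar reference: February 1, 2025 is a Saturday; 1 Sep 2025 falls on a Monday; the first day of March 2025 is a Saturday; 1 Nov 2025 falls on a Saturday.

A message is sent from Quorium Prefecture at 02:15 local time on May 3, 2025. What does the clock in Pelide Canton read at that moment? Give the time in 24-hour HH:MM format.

1 February 2025 is a Saturday, so the first Sunday is February 2 and the fourth is February 23.
1 September 2025 is a Monday, so Sundays fall on 7, 14, 21, 28; the last is September 28.
Daylight saving runs 23 February – 28 September; May 3, 2025 is inside that window, so Quorium Prefecture is at UTC+11:00.
02:15 Quorium Prefecture − 11h = 15:15 UTC (rolling into the previous day, 2 May 2025).
1 March 2025 is a Saturday, so Saturdays fall on 1, 8, 15, 22, 29; the last is March 29.
1 November 2025 is a Saturday, so the first Sunday is November 2 and the third is November 16.
At the standard offset (UTC+04:30), 15:15 UTC + 4h30m = 19:45 Pelide Canton standard time.
The standard-time date in Pelide Canton, May 2, 2025, lies within the daylight-saving period (29 March – 16 November), so Pelide Canton is on daylight time, UTC+05:30.
15:15 UTC + 5h30m = 20:45 Pelide Canton.

20:45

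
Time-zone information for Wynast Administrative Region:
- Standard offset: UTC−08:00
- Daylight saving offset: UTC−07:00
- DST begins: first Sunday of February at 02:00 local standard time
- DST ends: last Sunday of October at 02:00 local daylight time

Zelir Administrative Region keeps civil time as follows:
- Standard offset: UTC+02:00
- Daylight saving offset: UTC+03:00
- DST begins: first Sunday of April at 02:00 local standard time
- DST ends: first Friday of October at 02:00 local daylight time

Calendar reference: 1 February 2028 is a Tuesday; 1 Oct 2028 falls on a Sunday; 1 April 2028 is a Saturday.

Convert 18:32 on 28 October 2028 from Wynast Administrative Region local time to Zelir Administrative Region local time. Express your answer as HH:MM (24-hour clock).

1 February 2028 is a Tuesday, so the first Sunday is February 6.
1 October 2028 is a Sunday, so Sundays fall on 1, 8, 15, 22, 29; the last is October 29.
Daylight saving runs 6 February – 29 October; 28 October 2028 is inside that window, so Wynast Administrative Region is at UTC−07:00.
18:32 Wynast Administrative Region + 7h = 01:32 UTC (rolling into the next day, 29 October 2028).
1 April 2028 is a Saturday, so the first Sunday is April 2.
1 October 2028 is a Sunday, so the first Friday is October 6.
At the standard offset (UTC+02:00), 01:32 UTC + 2h = 03:32 Zelir Administrative Region standard time.
The standard-time date in Zelir Administrative Region, 29 October 2028, is outside the daylight-saving period (2 April – 6 October), so Zelir Administrative Region is on standard time, UTC+02:00.
01:32 UTC + 2h = 03:32 Zelir Administrative Region.

03:32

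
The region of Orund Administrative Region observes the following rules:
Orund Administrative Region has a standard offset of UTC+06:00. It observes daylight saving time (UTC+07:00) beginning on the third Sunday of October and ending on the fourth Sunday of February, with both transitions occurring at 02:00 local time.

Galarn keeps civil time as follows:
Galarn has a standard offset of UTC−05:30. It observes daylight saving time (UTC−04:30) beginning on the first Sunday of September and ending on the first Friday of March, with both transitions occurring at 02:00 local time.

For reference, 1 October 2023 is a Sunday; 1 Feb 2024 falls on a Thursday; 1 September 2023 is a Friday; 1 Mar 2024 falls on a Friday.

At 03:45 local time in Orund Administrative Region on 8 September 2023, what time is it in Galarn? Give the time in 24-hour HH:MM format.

17:15

1 October 2023 is a Sunday, so the first Sunday is October 1 and the third is October 15.
1 February 2024 is a Thursday, so the first Sunday is February 4 and the fourth is February 25.
Daylight saving runs 15 October 2023 – 25 February 2024; 8 September 2023 is outside that window, so Orund Administrative Region is on standard time at UTC+06:00.
03:45 Orund Administrative Region − 6h = 21:45 UTC (rolling into the previous day, 7 September 2023).
1 September 2023 is a Friday, so the first Sunday is September 3.
1 March 2024 is a Friday, so the first Friday is March 1.
At the standard offset (UTC−05:30), 21:45 UTC − 5h30m = 16:15 Galarn standard time.
Daylight saving runs 3 September 2023 – 1 March 2024; the standard-time date in Galarn, 7 September 2023, is inside that window, so Galarn is at UTC−04:30.
21:45 UTC − 4h30m = 17:15 Galarn.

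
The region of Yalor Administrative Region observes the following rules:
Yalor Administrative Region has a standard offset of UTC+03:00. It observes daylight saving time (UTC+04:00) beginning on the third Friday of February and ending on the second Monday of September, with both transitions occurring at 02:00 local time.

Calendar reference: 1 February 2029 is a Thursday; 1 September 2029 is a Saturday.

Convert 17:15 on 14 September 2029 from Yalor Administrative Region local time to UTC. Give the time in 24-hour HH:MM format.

14:15

1 February 2029 is a Thursday, so the first Friday is February 2 and the third is February 16.
1 September 2029 is a Saturday, so the first Monday is September 3 and the second is September 10.
14 September 2029 does not fall between 16 February and 10 September, so daylight saving is not in effect and Yalor Administrative Region is at UTC+03:00.
17:15 local − 3h = 14:15 UTC.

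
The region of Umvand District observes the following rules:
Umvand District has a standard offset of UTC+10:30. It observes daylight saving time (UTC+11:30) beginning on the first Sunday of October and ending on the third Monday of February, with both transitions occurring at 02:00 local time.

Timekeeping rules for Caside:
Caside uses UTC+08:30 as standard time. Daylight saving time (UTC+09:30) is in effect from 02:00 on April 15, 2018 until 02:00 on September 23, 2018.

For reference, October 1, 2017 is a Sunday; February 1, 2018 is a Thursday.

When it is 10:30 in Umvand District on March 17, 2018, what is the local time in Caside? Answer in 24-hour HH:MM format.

1 October 2017 is a Sunday, so the first Sunday is October 1.
1 February 2018 is a Thursday, so the first Monday is February 5 and the third is February 19.
March 17, 2018 is outside the daylight-saving period (1 October 2017 – 19 February 2018), so Umvand District is on standard time, UTC+10:30.
10:30 Umvand District − 10h30m = 00:00 UTC.
At the standard offset (UTC+08:30), 00:00 UTC + 8h30m = 08:30 Caside standard time.
The standard-time date in Caside, March 17, 2018, does not fall between 15 April and 23 September, so daylight saving is not in effect and Caside is at UTC+08:30.
00:00 UTC + 8h30m = 08:30 Caside.

08:30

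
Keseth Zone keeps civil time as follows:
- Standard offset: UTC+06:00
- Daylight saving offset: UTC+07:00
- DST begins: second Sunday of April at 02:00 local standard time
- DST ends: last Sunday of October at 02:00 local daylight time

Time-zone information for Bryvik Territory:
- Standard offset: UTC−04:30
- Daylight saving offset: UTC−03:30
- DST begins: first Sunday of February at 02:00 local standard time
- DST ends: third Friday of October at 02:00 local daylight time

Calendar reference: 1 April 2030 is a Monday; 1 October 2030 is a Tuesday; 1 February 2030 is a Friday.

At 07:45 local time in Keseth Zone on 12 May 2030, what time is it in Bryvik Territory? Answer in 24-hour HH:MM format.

21:15

1 April 2030 is a Monday, so the first Sunday is April 7 and the second is April 14.
1 October 2030 is a Tuesday, so Sundays fall on 6, 13, 20, 27; the last is October 27.
12 May 2030 falls between 14 April and 27 October, so daylight saving is in effect and Keseth Zone is at UTC+07:00.
07:45 Keseth Zone − 7h = 00:45 UTC.
1 February 2030 is a Friday, so the first Sunday is February 3.
1 October 2030 is a Tuesday, so the first Friday is October 4 and the third is October 18.
At the standard offset (UTC−04:30), 00:45 UTC − 4h30m = 20:15 Bryvik Territory standard time (rolling into the previous day, 11 May 2030).
The standard-time date in Bryvik Territory, 11 May 2030, lies within the daylight-saving period (3 February – 18 October), so Bryvik Territory is on daylight time, UTC−03:30.
00:45 UTC − 3h30m = 21:15 Bryvik Territory (rolling into the previous day, 11 May 2030).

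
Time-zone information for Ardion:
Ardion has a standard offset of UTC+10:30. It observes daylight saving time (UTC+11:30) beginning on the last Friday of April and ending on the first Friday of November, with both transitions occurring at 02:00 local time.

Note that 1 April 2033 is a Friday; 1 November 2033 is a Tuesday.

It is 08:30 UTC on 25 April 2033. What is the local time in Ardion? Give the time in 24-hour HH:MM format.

19:00

1 April 2033 is a Friday, so Fridays fall on 1, 8, 15, 22, 29; the last is April 29.
1 November 2033 is a Tuesday, so the first Friday is November 4.
At the standard offset (UTC+10:30), 08:30 UTC + 10h30m = 19:00 Ardion standard time.
Daylight saving runs 29 April – 4 November; the standard-time date in Ardion, 25 April 2033, is outside that window, so Ardion is on standard time at UTC+10:30.
08:30 UTC + 10h30m = 19:00 local.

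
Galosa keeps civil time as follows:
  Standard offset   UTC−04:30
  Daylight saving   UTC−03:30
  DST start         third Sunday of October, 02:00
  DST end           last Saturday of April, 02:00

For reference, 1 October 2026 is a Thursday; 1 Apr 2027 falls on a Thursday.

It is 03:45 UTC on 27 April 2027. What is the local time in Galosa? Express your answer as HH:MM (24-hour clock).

23:15

1 October 2026 is a Thursday, so the first Sunday is October 4 and the third is October 18.
1 April 2027 is a Thursday, so Saturdays fall on 3, 10, 17, 24; the last is April 24.
At the standard offset (UTC−04:30), 03:45 UTC − 4h30m = 23:15 Galosa standard time (rolling into the previous day, 26 April 2027).
The standard-time date in Galosa, 26 April 2027, does not fall between 18 October 2026 and 24 April 2027, so daylight saving is not in effect and Galosa is at UTC−04:30.
03:45 UTC − 4h30m = 23:15 local (rolling into the previous day, 26 April 2027).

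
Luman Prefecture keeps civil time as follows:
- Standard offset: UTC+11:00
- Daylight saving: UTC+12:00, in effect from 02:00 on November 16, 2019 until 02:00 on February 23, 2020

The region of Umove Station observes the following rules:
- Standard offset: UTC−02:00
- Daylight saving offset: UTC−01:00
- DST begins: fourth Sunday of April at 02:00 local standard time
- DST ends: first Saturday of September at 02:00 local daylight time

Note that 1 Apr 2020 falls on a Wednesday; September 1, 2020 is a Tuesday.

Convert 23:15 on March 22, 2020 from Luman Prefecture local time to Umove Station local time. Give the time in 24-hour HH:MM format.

10:15

Daylight saving runs 16 November 2019 – 23 February 2020; March 22, 2020 is outside that window, so Luman Prefecture is on standard time at UTC+11:00.
23:15 Luman Prefecture − 11h = 12:15 UTC.
1 April 2020 is a Wednesday, so the first Sunday is April 5 and the fourth is April 26.
1 September 2020 is a Tuesday, so the first Saturday is September 5.
At the standard offset (UTC−02:00), 12:15 UTC − 2h = 10:15 Umove Station standard time.
The standard-time date in Umove Station, March 22, 2020, is outside the daylight-saving period (26 April – 5 September), so Umove Station is on standard time, UTC−02:00.
12:15 UTC − 2h = 10:15 Umove Station.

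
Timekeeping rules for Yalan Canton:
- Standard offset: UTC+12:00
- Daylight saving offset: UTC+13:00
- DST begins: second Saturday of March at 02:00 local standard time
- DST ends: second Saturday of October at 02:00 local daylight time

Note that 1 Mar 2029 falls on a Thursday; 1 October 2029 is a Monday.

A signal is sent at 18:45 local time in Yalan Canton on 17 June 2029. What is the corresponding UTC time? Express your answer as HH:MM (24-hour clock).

1 March 2029 is a Thursday, so the first Saturday is March 3 and the second is March 10.
1 October 2029 is a Monday, so the first Saturday is October 6 and the second is October 13.
17 June 2029 lies within the daylight-saving period (10 March – 13 October), so Yalan Canton is on daylight time, UTC+13:00.
18:45 local − 13h = 05:45 UTC.

05:45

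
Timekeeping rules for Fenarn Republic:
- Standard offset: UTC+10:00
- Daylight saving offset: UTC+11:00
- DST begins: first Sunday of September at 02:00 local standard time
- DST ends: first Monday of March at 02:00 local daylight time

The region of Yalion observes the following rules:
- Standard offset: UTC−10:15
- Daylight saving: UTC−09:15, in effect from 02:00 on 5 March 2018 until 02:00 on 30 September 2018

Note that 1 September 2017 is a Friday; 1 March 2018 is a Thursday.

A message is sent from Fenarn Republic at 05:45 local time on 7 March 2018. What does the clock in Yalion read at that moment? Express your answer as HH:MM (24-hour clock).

1 September 2017 is a Friday, so the first Sunday is September 3.
1 March 2018 is a Thursday, so the first Monday is March 5.
Daylight saving runs 3 September 2017 – 5 March 2018; 7 March 2018 is outside that window, so Fenarn Republic is on standard time at UTC+10:00.
05:45 Fenarn Republic − 10h = 19:45 UTC (rolling into the previous day, 6 March 2018).
At the standard offset (UTC−10:15), 19:45 UTC − 10h15m = 09:30 Yalion standard time.
Daylight saving runs 5 March – 30 September; the standard-time date in Yalion, 6 March 2018, is inside that window, so Yalion is at UTC−09:15.
19:45 UTC − 9h15m = 10:30 Yalion.

10:30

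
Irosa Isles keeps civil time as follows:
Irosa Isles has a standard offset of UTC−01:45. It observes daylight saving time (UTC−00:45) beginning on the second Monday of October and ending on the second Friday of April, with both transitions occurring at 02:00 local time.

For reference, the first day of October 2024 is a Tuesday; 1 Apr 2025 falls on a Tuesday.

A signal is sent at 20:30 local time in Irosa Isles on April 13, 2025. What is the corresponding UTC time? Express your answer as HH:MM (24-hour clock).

22:15

1 October 2024 is a Tuesday, so the first Monday is October 7 and the second is October 14.
1 April 2025 is a Tuesday, so the first Friday is April 4 and the second is April 11.
Daylight saving runs 14 October 2024 – 11 April 2025; April 13, 2025 is outside that window, so Irosa Isles is on standard time at UTC−01:45.
20:30 local + 1h45m = 22:15 UTC.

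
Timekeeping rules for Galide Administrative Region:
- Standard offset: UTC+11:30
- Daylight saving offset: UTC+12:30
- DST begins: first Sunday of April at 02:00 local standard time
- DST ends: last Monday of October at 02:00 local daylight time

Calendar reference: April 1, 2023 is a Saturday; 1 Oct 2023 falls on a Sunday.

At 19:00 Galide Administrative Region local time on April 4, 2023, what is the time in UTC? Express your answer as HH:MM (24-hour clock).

1 April 2023 is a Saturday, so the first Sunday is April 2.
1 October 2023 is a Sunday, so Mondays fall on 2, 9, 16, 23, 30; the last is October 30.
April 4, 2023 lies within the daylight-saving period (2 April – 30 October), so Galide Administrative Region is on daylight time, UTC+12:30.
19:00 local − 12h30m = 06:30 UTC.

06:30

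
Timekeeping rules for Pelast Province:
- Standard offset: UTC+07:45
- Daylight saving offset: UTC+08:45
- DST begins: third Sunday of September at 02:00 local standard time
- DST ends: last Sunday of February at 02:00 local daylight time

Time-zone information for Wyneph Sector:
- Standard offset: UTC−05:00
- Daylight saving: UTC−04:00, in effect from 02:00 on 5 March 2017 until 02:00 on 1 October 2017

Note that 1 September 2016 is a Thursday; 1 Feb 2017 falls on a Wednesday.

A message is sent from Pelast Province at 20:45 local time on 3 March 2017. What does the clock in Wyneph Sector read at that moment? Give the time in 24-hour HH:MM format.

1 September 2016 is a Thursday, so the first Sunday is September 4 and the third is September 18.
1 February 2017 is a Wednesday, so Sundays fall on 5, 12, 19, 26; the last is February 26.
3 March 2017 does not fall between 18 September 2016 and 26 February 2017, so daylight saving is not in effect and Pelast Province is at UTC+07:45.
20:45 Pelast Province − 7h45m = 13:00 UTC.
At the standard offset (UTC−05:00), 13:00 UTC − 5h = 08:00 Wyneph Sector standard time.
Daylight saving runs 5 March – 1 October; the standard-time date in Wyneph Sector, 3 March 2017, is outside that window, so Wyneph Sector is on standard time at UTC−05:00.
13:00 UTC − 5h = 08:00 Wyneph Sector.

08:00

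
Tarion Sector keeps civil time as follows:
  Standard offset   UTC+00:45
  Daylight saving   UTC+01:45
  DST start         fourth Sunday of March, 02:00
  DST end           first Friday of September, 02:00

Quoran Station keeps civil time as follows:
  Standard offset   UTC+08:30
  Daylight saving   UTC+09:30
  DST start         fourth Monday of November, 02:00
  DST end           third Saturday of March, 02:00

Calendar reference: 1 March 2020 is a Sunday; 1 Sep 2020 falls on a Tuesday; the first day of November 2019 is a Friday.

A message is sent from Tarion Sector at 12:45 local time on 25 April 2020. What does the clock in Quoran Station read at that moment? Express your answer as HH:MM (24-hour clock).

19:30

1 March 2020 is a Sunday, so the first Sunday is March 1 and the fourth is March 22.
1 September 2020 is a Tuesday, so the first Friday is September 4.
25 April 2020 falls between 22 March and 4 September, so daylight saving is in effect and Tarion Sector is at UTC+01:45.
12:45 Tarion Sector − 1h45m = 11:00 UTC.
1 November 2019 is a Friday, so the first Monday is November 4 and the fourth is November 25.
1 March 2020 is a Sunday, so the first Saturday is March 7 and the third is March 21.
At the standard offset (UTC+08:30), 11:00 UTC + 8h30m = 19:30 Quoran Station standard time.
Daylight saving runs 25 November 2019 – 21 March 2020; the standard-time date in Quoran Station, 25 April 2020, is outside that window, so Quoran Station is on standard time at UTC+08:30.
11:00 UTC + 8h30m = 19:30 Quoran Station.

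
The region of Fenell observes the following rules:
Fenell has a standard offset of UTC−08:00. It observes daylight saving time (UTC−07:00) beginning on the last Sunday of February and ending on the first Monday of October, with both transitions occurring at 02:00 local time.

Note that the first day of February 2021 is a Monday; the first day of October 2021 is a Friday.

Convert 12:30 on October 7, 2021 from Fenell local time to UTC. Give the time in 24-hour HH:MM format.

20:30

1 February 2021 is a Monday, so Sundays fall on 7, 14, 21, 28; the last is February 28.
1 October 2021 is a Friday, so the first Monday is October 4.
October 7, 2021 is outside the daylight-saving period (28 February – 4 October), so Fenell is on standard time, UTC−08:00.
12:30 local + 8h = 20:30 UTC.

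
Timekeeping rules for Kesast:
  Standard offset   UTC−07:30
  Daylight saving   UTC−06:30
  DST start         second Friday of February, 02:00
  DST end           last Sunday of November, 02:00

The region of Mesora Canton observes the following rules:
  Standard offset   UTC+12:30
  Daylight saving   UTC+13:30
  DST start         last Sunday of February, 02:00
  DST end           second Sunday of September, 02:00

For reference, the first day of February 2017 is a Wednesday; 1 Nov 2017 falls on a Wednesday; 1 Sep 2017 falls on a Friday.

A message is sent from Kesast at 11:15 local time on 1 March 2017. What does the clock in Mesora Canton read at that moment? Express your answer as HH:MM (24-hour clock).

1 February 2017 is a Wednesday, so the first Friday is February 3 and the second is February 10.
1 November 2017 is a Wednesday, so Sundays fall on 5, 12, 19, 26; the last is November 26.
1 March 2017 lies within the daylight-saving period (10 February – 26 November), so Kesast is on daylight time, UTC−06:30.
11:15 Kesast + 6h30m = 17:45 UTC.
1 February 2017 is a Wednesday, so Sundays fall on 5, 12, 19, 26; the last is February 26.
1 September 2017 is a Friday, so the first Sunday is September 3 and the second is September 10.
At the standard offset (UTC+12:30), 17:45 UTC + 12h30m = 06:15 Mesora Canton standard time (rolling into the next day, 2 March 2017).
The standard-time date in Mesora Canton, 2 March 2017, falls between 26 February and 10 September, so daylight saving is in effect and Mesora Canton is at UTC+13:30.
17:45 UTC + 13h30m = 07:15 Mesora Canton (rolling into the next day, 2 March 2017).

07:15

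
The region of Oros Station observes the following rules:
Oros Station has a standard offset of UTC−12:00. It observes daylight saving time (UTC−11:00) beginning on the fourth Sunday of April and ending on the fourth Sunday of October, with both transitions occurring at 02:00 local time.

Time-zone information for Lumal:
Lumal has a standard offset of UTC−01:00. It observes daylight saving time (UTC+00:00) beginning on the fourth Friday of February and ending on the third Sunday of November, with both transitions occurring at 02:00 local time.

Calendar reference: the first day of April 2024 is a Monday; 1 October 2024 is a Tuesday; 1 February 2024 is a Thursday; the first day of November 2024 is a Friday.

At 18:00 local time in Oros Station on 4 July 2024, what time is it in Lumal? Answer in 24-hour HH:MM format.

05:00

1 April 2024 is a Monday, so the first Sunday is April 7 and the fourth is April 28.
1 October 2024 is a Tuesday, so the first Sunday is October 6 and the fourth is October 27.
4 July 2024 lies within the daylight-saving period (28 April – 27 October), so Oros Station is on daylight time, UTC−11:00.
18:00 Oros Station + 11h = 05:00 UTC (rolling into the next day, 5 July 2024).
1 February 2024 is a Thursday, so the first Friday is February 2 and the fourth is February 23.
1 November 2024 is a Friday, so the first Sunday is November 3 and the third is November 17.
At the standard offset (UTC−01:00), 05:00 UTC − 1h = 04:00 Lumal standard time.
Daylight saving runs 23 February – 17 November; the standard-time date in Lumal, 5 July 2024, is inside that window, so Lumal is at UTC+00:00.
05:00 UTC + 0h = 05:00 Lumal.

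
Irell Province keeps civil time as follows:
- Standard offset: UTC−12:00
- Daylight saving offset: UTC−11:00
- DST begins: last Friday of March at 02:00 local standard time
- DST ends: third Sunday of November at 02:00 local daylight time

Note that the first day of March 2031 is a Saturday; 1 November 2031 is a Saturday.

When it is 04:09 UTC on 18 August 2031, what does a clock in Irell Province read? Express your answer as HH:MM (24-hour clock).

1 March 2031 is a Saturday, so Fridays fall on 7, 14, 21, 28; the last is March 28.
1 November 2031 is a Saturday, so the first Sunday is November 2 and the third is November 16.
At the standard offset (UTC−12:00), 04:09 UTC − 12h = 16:09 Irell Province standard time (rolling into the previous day, 17 August 2031).
Daylight saving runs 28 March – 16 November; the standard-time date in Irell Province, 17 August 2031, is inside that window, so Irell Province is at UTC−11:00.
04:09 UTC − 11h = 17:09 local (rolling into the previous day, 17 August 2031).

17:09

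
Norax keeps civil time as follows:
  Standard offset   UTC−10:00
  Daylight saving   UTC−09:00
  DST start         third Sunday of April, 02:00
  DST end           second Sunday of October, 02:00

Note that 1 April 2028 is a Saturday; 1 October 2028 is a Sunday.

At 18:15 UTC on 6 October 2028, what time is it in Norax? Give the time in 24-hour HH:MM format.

09:15

1 April 2028 is a Saturday, so the first Sunday is April 2 and the third is April 16.
1 October 2028 is a Sunday, so the first Sunday is October 1 and the second is October 8.
At the standard offset (UTC−10:00), 18:15 UTC − 10h = 08:15 Norax standard time.
Daylight saving runs 16 April – 8 October; the standard-time date in Norax, 6 October 2028, is inside that window, so Norax is at UTC−09:00.
18:15 UTC − 9h = 09:15 local.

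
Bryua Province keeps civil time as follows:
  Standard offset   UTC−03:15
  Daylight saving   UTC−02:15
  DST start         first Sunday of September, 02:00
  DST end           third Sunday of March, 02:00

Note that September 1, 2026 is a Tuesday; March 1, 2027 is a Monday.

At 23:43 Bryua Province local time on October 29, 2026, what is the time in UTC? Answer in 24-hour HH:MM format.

1 September 2026 is a Tuesday, so the first Sunday is September 6.
1 March 2027 is a Monday, so the first Sunday is March 7 and the third is March 21.
October 29, 2026 falls between 6 September 2026 and 21 March 2027, so daylight saving is in effect and Bryua Province is at UTC−02:15.
23:43 local + 2h15m = 01:58 UTC (rolling into the next day, 30 October 2026).

01:58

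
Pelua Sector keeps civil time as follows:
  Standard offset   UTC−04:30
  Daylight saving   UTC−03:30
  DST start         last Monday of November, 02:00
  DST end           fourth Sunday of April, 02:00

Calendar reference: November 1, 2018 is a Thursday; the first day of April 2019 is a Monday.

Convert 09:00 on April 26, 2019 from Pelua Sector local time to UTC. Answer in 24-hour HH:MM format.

12:30

1 November 2018 is a Thursday, so Mondays fall on 5, 12, 19, 26; the last is November 26.
1 April 2019 is a Monday, so the first Sunday is April 7 and the fourth is April 28.
April 26, 2019 falls between 26 November 2018 and 28 April 2019, so daylight saving is in effect and Pelua Sector is at UTC−03:30.
09:00 local + 3h30m = 12:30 UTC.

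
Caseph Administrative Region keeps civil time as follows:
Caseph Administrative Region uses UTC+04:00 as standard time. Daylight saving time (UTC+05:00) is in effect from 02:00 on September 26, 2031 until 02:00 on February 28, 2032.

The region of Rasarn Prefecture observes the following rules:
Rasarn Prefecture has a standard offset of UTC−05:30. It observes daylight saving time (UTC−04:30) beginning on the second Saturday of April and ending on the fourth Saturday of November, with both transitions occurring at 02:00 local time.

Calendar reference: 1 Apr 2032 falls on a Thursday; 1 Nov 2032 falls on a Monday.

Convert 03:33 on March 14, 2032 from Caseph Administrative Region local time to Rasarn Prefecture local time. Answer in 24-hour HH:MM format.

18:03

March 14, 2032 is outside the daylight-saving period (26 September 2031 – 28 February 2032), so Caseph Administrative Region is on standard time, UTC+04:00.
03:33 Caseph Administrative Region − 4h = 23:33 UTC (rolling into the previous day, 13 March 2032).
1 April 2032 is a Thursday, so the first Saturday is April 3 and the second is April 10.
1 November 2032 is a Monday, so the first Saturday is November 6 and the fourth is November 27.
At the standard offset (UTC−05:30), 23:33 UTC − 5h30m = 18:03 Rasarn Prefecture standard time.
The standard-time date in Rasarn Prefecture, March 13, 2032, is outside the daylight-saving period (10 April – 27 November), so Rasarn Prefecture is on standard time, UTC−05:30.
23:33 UTC − 5h30m = 18:03 Rasarn Prefecture.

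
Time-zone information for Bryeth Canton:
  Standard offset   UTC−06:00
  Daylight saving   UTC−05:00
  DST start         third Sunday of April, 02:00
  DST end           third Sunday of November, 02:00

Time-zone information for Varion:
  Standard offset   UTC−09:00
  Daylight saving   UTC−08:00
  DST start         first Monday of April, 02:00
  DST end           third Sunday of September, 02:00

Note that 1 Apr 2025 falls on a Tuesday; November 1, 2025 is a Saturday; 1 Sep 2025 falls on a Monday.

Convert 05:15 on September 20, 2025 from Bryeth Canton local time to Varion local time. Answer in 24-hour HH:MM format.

1 April 2025 is a Tuesday, so the first Sunday is April 6 and the third is April 20.
1 November 2025 is a Saturday, so the first Sunday is November 2 and the third is November 16.
September 20, 2025 lies within the daylight-saving period (20 April – 16 November), so Bryeth Canton is on daylight time, UTC−05:00.
05:15 Bryeth Canton + 5h = 10:15 UTC.
1 April 2025 is a Tuesday, so the first Monday is April 7.
1 September 2025 is a Monday, so the first Sunday is September 7 and the third is September 21.
At the standard offset (UTC−09:00), 10:15 UTC − 9h = 01:15 Varion standard time.
The standard-time date in Varion, September 20, 2025, lies within the daylight-saving period (7 April – 21 September), so Varion is on daylight time, UTC−08:00.
10:15 UTC − 8h = 02:15 Varion.

02:15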